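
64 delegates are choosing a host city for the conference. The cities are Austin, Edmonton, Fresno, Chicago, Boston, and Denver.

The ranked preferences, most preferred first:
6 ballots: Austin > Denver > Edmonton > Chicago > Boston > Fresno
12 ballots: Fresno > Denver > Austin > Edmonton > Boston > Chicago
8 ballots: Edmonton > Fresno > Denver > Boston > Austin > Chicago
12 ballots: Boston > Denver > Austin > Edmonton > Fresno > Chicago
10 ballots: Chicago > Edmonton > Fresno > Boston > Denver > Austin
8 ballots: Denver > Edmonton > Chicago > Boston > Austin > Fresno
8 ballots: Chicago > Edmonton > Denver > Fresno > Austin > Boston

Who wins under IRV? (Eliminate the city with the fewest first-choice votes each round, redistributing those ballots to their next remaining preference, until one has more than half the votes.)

Round 1: Austin 6, Edmonton 8, Fresno 12, Chicago 18, Boston 12, Denver 8. Austin eliminated.
Round 2: Edmonton 8, Fresno 12, Chicago 18, Boston 12, Denver 14. Edmonton eliminated.
Round 3: Fresno 20, Chicago 18, Boston 12, Denver 14. Boston eliminated.
Round 4: Fresno 20, Chicago 18, Denver 26. Chicago eliminated.
Round 5: Fresno 30, Denver 34. Denver has a majority (≥33).

Denver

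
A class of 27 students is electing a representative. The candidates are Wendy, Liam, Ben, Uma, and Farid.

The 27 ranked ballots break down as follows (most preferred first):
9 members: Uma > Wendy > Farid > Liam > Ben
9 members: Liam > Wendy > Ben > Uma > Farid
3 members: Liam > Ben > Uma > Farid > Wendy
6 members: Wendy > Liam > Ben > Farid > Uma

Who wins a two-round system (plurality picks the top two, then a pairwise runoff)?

Liam

Round 1 first-place votes: Wendy 6, Liam 12, Ben 0, Uma 9, Farid 0. Liam and Uma advance.
Runoff: Liam is ranked above Uma on 18 ballots, Uma above Liam on 9.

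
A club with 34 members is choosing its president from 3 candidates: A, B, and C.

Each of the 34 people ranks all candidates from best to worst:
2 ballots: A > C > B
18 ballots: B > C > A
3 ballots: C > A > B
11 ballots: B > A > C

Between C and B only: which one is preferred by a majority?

C is ranked above B on 5 ballots; B above C on 29.

B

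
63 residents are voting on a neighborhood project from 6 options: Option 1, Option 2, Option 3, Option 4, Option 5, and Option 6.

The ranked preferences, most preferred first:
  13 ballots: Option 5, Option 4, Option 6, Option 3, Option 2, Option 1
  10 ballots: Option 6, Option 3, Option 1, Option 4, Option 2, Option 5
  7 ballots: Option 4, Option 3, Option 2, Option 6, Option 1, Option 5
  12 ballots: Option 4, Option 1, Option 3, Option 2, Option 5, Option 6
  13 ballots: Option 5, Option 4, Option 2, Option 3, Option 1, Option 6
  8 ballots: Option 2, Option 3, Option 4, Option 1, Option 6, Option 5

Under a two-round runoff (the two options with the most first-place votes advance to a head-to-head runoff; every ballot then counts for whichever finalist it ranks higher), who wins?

Round 1 first-place votes: Option 1 0, Option 2 8, Option 3 0, Option 4 19, Option 5 26, Option 6 10. Option 5 and Option 4 advance.
Runoff: Option 5 is ranked above Option 4 on 26 ballots, Option 4 above Option 5 on 37.

Option 4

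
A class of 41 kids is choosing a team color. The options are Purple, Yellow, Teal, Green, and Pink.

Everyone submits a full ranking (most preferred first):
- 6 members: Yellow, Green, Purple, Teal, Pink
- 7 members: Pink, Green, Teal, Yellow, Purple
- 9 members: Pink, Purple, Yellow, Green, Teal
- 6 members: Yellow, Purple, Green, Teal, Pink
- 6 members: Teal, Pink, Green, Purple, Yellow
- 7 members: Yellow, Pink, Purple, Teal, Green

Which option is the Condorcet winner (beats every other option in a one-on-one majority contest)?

Pink vs Purple: 29–12
Pink vs Yellow: 22–19
Pink vs Teal: 23–18
Pink vs Green: 29–12
Pink beats every other option.

Pink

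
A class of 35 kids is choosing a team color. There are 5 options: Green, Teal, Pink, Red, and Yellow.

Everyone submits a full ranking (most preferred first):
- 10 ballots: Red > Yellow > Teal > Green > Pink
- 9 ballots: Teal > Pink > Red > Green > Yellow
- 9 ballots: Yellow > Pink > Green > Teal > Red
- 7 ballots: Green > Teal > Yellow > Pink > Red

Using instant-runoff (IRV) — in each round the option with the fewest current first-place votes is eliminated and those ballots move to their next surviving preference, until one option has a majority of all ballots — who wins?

Teal

Round 1: Green 7, Teal 9, Pink 0, Red 10, Yellow 9. Pink eliminated.
Round 2: Green 7, Teal 9, Red 10, Yellow 9. Green eliminated.
Round 3: Teal 16, Red 10, Yellow 9. Yellow eliminated.
Round 4: Teal 25, Red 10. Teal has a majority (≥18).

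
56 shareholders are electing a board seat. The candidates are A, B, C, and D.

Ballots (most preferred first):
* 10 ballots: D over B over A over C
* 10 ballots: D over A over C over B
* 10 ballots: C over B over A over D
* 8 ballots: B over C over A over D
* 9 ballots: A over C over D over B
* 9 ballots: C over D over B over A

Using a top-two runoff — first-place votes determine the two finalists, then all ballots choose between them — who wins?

C

Round 1 first-place votes: A 9, B 8, C 19, D 20. D and C advance.
Runoff: D is ranked above C on 20 ballots, C above D on 36.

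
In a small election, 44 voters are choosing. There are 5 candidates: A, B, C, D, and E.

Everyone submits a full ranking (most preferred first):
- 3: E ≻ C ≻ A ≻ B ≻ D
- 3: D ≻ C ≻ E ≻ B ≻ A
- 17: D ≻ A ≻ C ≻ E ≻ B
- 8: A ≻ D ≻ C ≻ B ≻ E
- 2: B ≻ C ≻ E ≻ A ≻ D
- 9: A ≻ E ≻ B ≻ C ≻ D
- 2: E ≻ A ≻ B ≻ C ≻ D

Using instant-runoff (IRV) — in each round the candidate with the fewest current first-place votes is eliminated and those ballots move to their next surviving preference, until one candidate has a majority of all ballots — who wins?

A

Round 1: A 17, B 2, C 0, D 20, E 5. C eliminated.
Round 2: A 17, B 2, D 20, E 5. B eliminated.
Round 3: A 17, D 20, E 7. E eliminated.
Round 4: A 24, D 20. A has a majority (≥23).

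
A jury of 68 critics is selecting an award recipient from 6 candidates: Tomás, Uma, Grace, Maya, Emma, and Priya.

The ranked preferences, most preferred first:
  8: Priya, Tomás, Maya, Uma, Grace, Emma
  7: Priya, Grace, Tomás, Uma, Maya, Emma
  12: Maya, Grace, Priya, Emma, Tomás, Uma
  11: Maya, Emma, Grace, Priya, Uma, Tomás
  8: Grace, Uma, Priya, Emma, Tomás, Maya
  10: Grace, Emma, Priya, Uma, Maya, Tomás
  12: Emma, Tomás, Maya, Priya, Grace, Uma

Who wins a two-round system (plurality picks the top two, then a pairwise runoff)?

Maya

Round 1 first-place votes: Tomás 0, Uma 0, Grace 18, Maya 23, Emma 12, Priya 15. Maya and Grace advance.
Runoff: Maya is ranked above Grace on 43 ballots, Grace above Maya on 25.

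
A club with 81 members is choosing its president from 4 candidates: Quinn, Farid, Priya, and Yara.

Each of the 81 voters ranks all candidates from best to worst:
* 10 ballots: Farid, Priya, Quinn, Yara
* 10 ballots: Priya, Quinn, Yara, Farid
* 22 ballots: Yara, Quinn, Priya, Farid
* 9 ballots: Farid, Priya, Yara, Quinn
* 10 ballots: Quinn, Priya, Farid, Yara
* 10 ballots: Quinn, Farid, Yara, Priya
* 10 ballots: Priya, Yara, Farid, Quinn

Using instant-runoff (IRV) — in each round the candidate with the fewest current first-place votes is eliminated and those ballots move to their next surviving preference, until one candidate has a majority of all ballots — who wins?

Priya

Round 1: Quinn 20, Farid 19, Priya 20, Yara 22. Farid eliminated.
Round 2: Quinn 20, Priya 39, Yara 22. Quinn eliminated.
Round 3: Priya 49, Yara 32. Priya has a majority (≥41).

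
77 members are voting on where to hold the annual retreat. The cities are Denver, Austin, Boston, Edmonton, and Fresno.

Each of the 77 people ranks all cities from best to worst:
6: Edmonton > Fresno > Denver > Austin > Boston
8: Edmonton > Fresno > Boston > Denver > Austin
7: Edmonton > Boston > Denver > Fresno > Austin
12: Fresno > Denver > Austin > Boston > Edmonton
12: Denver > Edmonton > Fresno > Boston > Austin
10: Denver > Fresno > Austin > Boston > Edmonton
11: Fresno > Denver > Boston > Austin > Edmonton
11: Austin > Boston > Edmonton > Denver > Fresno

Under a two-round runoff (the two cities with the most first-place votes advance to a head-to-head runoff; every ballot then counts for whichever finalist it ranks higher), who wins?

Denver

Round 1 first-place votes: Denver 22, Austin 11, Boston 0, Edmonton 21, Fresno 23. Fresno and Denver advance.
Runoff: Fresno is ranked above Denver on 37 ballots, Denver above Fresno on 40.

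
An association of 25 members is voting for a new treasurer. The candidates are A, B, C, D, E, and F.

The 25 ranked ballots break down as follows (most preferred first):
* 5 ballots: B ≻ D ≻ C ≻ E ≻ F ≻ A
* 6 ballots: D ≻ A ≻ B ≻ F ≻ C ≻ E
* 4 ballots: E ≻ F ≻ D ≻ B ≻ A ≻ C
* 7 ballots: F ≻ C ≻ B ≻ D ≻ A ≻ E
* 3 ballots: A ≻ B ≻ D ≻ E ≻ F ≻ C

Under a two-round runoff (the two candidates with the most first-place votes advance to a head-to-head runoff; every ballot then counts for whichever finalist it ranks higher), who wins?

D

Round 1 first-place votes: A 3, B 5, C 0, D 6, E 4, F 7. F and D advance.
Runoff: F is ranked above D on 11 ballots, D above F on 14.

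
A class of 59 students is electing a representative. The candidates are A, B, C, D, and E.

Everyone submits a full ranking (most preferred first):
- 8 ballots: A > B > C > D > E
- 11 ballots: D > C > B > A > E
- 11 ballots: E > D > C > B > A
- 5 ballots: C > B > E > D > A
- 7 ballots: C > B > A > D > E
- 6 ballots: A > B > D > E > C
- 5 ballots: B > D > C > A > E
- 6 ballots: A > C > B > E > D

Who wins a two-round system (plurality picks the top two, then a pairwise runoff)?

C

Round 1 first-place votes: A 20, B 5, C 12, D 11, E 11. A and C advance.
Runoff: A is ranked above C on 20 ballots, C above A on 39.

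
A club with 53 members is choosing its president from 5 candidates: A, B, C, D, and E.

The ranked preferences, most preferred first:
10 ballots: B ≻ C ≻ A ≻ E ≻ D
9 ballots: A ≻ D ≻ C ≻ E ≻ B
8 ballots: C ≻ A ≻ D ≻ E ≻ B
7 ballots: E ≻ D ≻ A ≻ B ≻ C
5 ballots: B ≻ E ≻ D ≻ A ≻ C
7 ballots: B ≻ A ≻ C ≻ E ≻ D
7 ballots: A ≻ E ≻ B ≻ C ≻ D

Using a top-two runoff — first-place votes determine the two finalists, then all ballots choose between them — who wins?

Round 1 first-place votes: A 16, B 22, C 8, D 0, E 7. B and A advance.
Runoff: B is ranked above A on 22 ballots, A above B on 31.

A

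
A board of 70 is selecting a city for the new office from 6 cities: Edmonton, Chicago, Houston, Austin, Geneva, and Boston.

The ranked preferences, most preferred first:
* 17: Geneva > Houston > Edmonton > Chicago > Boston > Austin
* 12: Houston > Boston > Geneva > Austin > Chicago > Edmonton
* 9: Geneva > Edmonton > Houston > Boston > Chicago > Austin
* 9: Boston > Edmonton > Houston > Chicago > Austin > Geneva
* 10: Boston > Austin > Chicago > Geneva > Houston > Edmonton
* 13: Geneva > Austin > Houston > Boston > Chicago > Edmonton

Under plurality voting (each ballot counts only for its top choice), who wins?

Geneva

First-place votes: Edmonton 0, Chicago 0, Houston 12, Austin 0, Geneva 39, Boston 19.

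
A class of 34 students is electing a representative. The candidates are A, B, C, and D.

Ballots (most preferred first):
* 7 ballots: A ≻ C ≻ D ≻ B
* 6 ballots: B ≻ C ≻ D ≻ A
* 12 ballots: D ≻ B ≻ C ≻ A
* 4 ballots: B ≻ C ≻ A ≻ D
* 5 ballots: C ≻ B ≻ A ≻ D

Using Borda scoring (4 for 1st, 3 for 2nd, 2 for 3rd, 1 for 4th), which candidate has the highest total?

A: 7×4 + 6×1 + 12×1 + 4×2 + 5×2 = 64
B: 7×1 + 6×4 + 12×3 + 4×4 + 5×3 = 98
C: 7×3 + 6×3 + 12×2 + 4×3 + 5×4 = 95
D: 7×2 + 6×2 + 12×4 + 4×1 + 5×1 = 83

B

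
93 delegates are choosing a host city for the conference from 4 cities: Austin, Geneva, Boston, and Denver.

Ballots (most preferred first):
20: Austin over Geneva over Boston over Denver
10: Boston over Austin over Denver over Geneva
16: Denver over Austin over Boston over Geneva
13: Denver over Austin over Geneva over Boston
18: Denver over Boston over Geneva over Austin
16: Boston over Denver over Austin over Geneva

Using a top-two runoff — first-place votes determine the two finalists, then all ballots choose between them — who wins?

Denver

Round 1 first-place votes: Austin 20, Geneva 0, Boston 26, Denver 47. Denver and Boston advance.
Runoff: Denver is ranked above Boston on 47 ballots, Boston above Denver on 46.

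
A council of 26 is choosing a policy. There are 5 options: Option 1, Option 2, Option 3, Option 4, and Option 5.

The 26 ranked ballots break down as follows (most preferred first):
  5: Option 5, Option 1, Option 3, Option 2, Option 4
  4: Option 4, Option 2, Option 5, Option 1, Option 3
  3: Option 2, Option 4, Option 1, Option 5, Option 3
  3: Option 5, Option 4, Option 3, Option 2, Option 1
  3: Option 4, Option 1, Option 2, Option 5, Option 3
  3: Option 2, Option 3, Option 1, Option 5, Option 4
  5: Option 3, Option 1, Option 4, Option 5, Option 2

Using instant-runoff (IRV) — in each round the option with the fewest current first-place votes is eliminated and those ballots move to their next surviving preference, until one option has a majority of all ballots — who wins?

Option 4

Round 1: Option 1 0, Option 2 6, Option 3 5, Option 4 7, Option 5 8. Option 1 eliminated.
Round 2: Option 2 6, Option 3 5, Option 4 7, Option 5 8. Option 3 eliminated.
Round 3: Option 2 6, Option 4 12, Option 5 8. Option 2 eliminated.
Round 4: Option 4 15, Option 5 11. Option 4 has a majority (≥14).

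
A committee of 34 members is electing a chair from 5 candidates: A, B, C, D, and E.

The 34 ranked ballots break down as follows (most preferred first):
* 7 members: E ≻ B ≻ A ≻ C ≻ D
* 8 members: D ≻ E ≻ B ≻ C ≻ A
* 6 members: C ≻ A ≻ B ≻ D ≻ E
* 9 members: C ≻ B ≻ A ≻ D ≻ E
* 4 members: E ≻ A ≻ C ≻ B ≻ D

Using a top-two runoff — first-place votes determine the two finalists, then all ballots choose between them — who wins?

Round 1 first-place votes: A 0, B 0, C 15, D 8, E 11. C and E advance.
Runoff: C is ranked above E on 15 ballots, E above C on 19.

E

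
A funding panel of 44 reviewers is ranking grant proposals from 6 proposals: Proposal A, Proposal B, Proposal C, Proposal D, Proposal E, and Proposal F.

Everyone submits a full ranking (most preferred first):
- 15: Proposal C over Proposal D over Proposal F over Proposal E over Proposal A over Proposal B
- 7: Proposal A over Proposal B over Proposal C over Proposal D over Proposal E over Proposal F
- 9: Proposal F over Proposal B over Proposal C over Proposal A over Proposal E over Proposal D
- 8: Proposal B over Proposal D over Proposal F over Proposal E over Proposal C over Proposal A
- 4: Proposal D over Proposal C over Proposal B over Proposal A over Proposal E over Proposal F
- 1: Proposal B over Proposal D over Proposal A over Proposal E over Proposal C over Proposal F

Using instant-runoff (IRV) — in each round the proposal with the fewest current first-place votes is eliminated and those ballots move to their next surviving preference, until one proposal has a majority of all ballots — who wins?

Proposal B

Round 1: Proposal A 7, Proposal B 9, Proposal C 15, Proposal D 4, Proposal E 0, Proposal F 9. Proposal E eliminated.
Round 2: Proposal A 7, Proposal B 9, Proposal C 15, Proposal D 4, Proposal F 9. Proposal D eliminated.
Round 3: Proposal A 7, Proposal B 9, Proposal C 19, Proposal F 9. Proposal A eliminated.
Round 4: Proposal B 16, Proposal C 19, Proposal F 9. Proposal F eliminated.
Round 5: Proposal B 25, Proposal C 19. Proposal B has a majority (≥23).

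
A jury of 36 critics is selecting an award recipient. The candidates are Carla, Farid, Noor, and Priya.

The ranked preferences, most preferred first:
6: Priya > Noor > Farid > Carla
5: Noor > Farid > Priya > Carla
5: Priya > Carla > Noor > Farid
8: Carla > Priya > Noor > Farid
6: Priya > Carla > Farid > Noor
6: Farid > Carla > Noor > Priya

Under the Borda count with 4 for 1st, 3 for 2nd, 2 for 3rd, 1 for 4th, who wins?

Carla: 6×1 + 5×1 + 5×3 + 8×4 + 6×3 + 6×3 = 94
Farid: 6×2 + 5×3 + 5×1 + 8×1 + 6×2 + 6×4 = 76
Noor: 6×3 + 5×4 + 5×2 + 8×2 + 6×1 + 6×2 = 82
Priya: 6×4 + 5×2 + 5×4 + 8×3 + 6×4 + 6×1 = 108

Priya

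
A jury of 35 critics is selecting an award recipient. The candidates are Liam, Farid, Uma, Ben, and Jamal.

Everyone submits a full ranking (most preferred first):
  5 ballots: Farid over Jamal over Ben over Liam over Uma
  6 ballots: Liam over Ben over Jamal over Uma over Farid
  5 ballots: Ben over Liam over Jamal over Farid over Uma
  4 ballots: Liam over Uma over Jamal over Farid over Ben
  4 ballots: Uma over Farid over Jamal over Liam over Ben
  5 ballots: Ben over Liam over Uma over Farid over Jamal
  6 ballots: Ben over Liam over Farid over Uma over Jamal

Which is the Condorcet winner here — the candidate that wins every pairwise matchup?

Ben

Ben vs Liam: 21–14
Ben vs Farid: 22–13
Ben vs Uma: 27–8
Ben vs Jamal: 22–13
Ben beats every other candidate.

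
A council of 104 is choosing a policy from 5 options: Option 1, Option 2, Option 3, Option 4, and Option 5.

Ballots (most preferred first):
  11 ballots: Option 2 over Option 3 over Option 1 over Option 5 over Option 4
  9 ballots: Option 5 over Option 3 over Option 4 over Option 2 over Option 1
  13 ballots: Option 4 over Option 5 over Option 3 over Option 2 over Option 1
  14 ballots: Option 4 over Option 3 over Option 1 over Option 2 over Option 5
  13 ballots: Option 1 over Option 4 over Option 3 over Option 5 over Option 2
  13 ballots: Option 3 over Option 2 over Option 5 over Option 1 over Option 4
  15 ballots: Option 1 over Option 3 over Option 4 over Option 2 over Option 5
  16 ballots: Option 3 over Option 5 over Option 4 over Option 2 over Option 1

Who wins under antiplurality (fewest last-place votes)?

Last-place votes: Option 1 38, Option 2 13, Option 3 0, Option 4 24, Option 5 29.

Option 3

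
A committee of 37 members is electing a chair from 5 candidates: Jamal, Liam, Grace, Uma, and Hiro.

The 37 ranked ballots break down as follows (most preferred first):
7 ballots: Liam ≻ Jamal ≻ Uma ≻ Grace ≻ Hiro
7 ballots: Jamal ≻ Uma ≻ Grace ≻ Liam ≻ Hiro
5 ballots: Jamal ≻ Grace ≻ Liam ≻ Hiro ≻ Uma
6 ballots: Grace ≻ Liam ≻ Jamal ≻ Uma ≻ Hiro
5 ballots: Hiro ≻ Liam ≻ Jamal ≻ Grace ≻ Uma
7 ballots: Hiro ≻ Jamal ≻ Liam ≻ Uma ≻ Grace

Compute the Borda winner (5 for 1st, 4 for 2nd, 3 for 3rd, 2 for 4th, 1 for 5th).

Jamal

Jamal: 7×4 + 7×5 + 5×5 + 6×3 + 5×3 + 7×4 = 149
Liam: 7×5 + 7×2 + 5×3 + 6×4 + 5×4 + 7×3 = 129
Grace: 7×2 + 7×3 + 5×4 + 6×5 + 5×2 + 7×1 = 102
Uma: 7×3 + 7×4 + 5×1 + 6×2 + 5×1 + 7×2 = 85
Hiro: 7×1 + 7×1 + 5×2 + 6×1 + 5×5 + 7×5 = 90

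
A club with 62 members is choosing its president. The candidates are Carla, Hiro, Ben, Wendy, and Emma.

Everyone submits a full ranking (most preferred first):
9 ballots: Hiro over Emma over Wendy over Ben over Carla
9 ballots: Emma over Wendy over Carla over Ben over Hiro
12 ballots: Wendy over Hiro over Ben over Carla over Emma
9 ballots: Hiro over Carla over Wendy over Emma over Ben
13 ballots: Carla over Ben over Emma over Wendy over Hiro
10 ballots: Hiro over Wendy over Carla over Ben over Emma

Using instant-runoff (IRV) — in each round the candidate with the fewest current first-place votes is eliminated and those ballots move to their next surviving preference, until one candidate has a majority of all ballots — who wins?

Round 1: Carla 13, Hiro 28, Ben 0, Wendy 12, Emma 9. Ben eliminated.
Round 2: Carla 13, Hiro 28, Wendy 12, Emma 9. Emma eliminated.
Round 3: Carla 13, Hiro 28, Wendy 21. Carla eliminated.
Round 4: Hiro 28, Wendy 34. Wendy has a majority (≥32).

Wendy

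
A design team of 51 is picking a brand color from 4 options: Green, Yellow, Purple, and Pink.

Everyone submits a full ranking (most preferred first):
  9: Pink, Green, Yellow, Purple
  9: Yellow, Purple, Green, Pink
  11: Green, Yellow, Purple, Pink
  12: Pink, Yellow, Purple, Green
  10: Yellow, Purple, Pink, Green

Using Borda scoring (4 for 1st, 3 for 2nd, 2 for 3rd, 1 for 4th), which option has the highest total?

Yellow

Green: 9×3 + 9×2 + 11×4 + 12×1 + 10×1 = 111
Yellow: 9×2 + 9×4 + 11×3 + 12×3 + 10×4 = 163
Purple: 9×1 + 9×3 + 11×2 + 12×2 + 10×3 = 112
Pink: 9×4 + 9×1 + 11×1 + 12×4 + 10×2 = 124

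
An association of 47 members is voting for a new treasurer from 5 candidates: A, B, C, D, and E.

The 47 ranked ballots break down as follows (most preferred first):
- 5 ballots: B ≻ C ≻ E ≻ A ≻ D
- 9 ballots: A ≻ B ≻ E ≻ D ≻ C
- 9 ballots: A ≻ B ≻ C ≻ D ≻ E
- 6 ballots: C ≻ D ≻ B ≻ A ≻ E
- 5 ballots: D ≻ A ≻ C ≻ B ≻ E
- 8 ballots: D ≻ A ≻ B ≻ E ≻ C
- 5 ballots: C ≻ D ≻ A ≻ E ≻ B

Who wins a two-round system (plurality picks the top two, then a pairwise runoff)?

D

Round 1 first-place votes: A 18, B 5, C 11, D 13, E 0. A and D advance.
Runoff: A is ranked above D on 23 ballots, D above A on 24.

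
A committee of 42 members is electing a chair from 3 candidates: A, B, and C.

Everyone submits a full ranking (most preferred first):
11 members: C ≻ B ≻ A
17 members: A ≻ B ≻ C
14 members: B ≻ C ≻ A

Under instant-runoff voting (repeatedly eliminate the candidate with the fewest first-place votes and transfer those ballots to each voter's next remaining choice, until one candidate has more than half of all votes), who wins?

Round 1: A 17, B 14, C 11. C eliminated.
Round 2: A 17, B 25. B has a majority (≥22).

B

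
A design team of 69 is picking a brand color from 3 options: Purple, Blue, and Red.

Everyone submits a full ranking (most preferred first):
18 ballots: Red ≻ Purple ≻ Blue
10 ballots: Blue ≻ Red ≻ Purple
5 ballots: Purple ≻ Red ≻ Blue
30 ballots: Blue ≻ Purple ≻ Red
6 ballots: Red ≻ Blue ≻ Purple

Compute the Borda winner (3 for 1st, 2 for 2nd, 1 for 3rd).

Blue

Purple: 18×2 + 10×1 + 5×3 + 30×2 + 6×1 = 127
Blue: 18×1 + 10×3 + 5×1 + 30×3 + 6×2 = 155
Red: 18×3 + 10×2 + 5×2 + 30×1 + 6×3 = 132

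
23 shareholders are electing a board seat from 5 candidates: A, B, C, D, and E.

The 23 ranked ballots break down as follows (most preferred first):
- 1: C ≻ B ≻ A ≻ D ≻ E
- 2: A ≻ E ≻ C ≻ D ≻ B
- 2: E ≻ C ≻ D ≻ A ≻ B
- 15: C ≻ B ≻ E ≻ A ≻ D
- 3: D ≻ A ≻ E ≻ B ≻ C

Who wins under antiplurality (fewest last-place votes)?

A

Last-place votes: A 0, B 4, C 3, D 15, E 1.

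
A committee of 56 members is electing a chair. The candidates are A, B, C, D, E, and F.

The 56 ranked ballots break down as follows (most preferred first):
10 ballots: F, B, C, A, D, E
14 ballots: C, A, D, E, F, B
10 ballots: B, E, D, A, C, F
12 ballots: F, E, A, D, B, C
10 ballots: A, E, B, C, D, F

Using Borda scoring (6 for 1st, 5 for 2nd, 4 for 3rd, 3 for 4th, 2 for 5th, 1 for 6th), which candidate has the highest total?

A: 10×3 + 14×5 + 10×3 + 12×4 + 10×6 = 238
B: 10×5 + 14×1 + 10×6 + 12×2 + 10×4 = 188
C: 10×4 + 14×6 + 10×2 + 12×1 + 10×3 = 186
D: 10×2 + 14×4 + 10×4 + 12×3 + 10×2 = 172
E: 10×1 + 14×3 + 10×5 + 12×5 + 10×5 = 212
F: 10×6 + 14×2 + 10×1 + 12×6 + 10×1 = 180

A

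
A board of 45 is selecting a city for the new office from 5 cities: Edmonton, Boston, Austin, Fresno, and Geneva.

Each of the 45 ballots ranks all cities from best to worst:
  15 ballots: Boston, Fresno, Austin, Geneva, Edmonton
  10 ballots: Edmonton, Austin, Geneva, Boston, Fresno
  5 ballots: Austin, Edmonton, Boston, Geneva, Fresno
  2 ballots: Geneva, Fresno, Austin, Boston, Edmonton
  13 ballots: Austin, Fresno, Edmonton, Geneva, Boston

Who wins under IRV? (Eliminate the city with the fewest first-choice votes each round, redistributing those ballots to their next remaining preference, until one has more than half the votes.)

Round 1: Edmonton 10, Boston 15, Austin 18, Fresno 0, Geneva 2. Fresno eliminated.
Round 2: Edmonton 10, Boston 15, Austin 18, Geneva 2. Geneva eliminated.
Round 3: Edmonton 10, Boston 15, Austin 20. Edmonton eliminated.
Round 4: Boston 15, Austin 30. Austin has a majority (≥23).

Austin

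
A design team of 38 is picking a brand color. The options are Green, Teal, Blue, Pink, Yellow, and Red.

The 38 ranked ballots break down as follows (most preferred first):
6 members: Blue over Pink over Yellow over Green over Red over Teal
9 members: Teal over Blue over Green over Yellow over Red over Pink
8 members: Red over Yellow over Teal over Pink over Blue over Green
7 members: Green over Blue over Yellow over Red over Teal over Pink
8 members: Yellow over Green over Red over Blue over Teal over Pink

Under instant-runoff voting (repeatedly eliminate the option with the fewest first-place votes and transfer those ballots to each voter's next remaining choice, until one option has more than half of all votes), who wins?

Round 1: Green 7, Teal 9, Blue 6, Pink 0, Yellow 8, Red 8. Pink eliminated.
Round 2: Green 7, Teal 9, Blue 6, Yellow 8, Red 8. Blue eliminated.
Round 3: Green 7, Teal 9, Yellow 14, Red 8. Green eliminated.
Round 4: Teal 9, Yellow 21, Red 8. Yellow has a majority (≥20).

Yellow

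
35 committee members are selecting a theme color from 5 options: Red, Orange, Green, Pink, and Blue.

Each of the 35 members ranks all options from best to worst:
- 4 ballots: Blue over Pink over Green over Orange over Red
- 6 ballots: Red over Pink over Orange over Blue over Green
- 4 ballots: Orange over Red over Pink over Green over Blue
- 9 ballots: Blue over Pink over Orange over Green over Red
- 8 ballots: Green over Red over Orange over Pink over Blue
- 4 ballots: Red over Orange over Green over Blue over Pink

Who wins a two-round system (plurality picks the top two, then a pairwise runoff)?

Round 1 first-place votes: Red 10, Orange 4, Green 8, Pink 0, Blue 13. Blue and Red advance.
Runoff: Blue is ranked above Red on 13 ballots, Red above Blue on 22.

Red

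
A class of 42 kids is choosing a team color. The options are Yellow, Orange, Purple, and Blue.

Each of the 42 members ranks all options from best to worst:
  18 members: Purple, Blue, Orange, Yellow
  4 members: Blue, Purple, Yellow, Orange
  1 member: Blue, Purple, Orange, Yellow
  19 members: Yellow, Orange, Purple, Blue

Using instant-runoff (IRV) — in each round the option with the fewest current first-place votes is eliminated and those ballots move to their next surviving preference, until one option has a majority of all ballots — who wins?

Purple

Round 1: Yellow 19, Orange 0, Purple 18, Blue 5. Orange eliminated.
Round 2: Yellow 19, Purple 18, Blue 5. Blue eliminated.
Round 3: Yellow 19, Purple 23. Purple has a majority (≥22).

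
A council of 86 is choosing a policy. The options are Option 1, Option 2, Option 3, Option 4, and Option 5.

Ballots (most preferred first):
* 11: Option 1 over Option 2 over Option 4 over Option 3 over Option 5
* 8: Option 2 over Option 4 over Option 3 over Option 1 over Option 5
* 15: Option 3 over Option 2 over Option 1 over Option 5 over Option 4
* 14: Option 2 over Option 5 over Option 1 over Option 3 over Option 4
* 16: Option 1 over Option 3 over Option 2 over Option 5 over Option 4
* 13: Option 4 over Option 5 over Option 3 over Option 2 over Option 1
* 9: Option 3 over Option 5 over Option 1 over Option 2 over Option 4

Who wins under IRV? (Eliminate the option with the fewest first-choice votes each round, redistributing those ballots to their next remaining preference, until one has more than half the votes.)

Option 3

Round 1: Option 1 27, Option 2 22, Option 3 24, Option 4 13, Option 5 0. Option 5 eliminated.
Round 2: Option 1 27, Option 2 22, Option 3 24, Option 4 13. Option 4 eliminated.
Round 3: Option 1 27, Option 2 22, Option 3 37. Option 2 eliminated.
Round 4: Option 1 41, Option 3 45. Option 3 has a majority (≥44).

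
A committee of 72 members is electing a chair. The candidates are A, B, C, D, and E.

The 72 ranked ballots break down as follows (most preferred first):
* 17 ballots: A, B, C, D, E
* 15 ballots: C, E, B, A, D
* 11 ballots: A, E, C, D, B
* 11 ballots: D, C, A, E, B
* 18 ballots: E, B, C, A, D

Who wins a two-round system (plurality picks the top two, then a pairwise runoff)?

Round 1 first-place votes: A 28, B 0, C 15, D 11, E 18. A and E advance.
Runoff: A is ranked above E on 39 ballots, E above A on 33.

A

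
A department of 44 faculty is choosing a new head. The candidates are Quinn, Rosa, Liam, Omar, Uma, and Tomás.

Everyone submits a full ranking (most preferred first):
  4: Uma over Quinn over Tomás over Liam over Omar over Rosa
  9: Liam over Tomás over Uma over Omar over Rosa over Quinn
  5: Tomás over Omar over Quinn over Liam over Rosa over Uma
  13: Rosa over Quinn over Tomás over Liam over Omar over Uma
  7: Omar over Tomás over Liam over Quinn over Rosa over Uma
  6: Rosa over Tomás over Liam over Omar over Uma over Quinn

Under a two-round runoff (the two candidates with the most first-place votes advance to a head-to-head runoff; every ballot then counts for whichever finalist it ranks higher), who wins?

Round 1 first-place votes: Quinn 0, Rosa 19, Liam 9, Omar 7, Uma 4, Tomás 5. Rosa and Liam advance.
Runoff: Rosa is ranked above Liam on 19 ballots, Liam above Rosa on 25.

Liam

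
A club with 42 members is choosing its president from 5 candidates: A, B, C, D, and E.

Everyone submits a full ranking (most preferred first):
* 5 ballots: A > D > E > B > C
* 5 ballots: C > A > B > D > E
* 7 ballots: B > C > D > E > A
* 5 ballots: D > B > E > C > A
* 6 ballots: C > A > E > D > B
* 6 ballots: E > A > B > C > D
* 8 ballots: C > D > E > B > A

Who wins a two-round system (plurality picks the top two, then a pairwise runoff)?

B

Round 1 first-place votes: A 5, B 7, C 19, D 5, E 6. C and B advance.
Runoff: C is ranked above B on 19 ballots, B above C on 23.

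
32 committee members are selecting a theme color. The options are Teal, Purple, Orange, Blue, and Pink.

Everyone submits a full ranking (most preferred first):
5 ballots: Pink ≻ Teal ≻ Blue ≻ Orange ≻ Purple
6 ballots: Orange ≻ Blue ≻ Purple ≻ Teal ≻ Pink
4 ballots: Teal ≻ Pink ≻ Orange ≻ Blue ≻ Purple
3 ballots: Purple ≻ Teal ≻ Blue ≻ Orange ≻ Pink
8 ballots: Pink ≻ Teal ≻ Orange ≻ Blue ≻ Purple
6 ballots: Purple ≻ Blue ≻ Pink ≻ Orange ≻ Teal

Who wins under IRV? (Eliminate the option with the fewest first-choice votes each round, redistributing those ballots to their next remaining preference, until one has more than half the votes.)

Pink

Round 1: Teal 4, Purple 9, Orange 6, Blue 0, Pink 13. Blue eliminated.
Round 2: Teal 4, Purple 9, Orange 6, Pink 13. Teal eliminated.
Round 3: Purple 9, Orange 6, Pink 17. Pink has a majority (≥17).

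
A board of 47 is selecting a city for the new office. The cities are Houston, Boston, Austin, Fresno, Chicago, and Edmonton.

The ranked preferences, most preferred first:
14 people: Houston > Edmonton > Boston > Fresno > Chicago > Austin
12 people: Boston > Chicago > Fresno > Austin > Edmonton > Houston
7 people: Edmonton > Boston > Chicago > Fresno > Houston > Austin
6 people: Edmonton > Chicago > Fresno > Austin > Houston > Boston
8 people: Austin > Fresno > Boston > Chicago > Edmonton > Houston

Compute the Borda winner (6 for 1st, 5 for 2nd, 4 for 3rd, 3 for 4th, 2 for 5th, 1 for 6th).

Houston: 14×6 + 12×1 + 7×2 + 6×2 + 8×1 = 130
Boston: 14×4 + 12×6 + 7×5 + 6×1 + 8×4 = 201
Austin: 14×1 + 12×3 + 7×1 + 6×3 + 8×6 = 123
Fresno: 14×3 + 12×4 + 7×3 + 6×4 + 8×5 = 175
Chicago: 14×2 + 12×5 + 7×4 + 6×5 + 8×3 = 170
Edmonton: 14×5 + 12×2 + 7×6 + 6×6 + 8×2 = 188

Boston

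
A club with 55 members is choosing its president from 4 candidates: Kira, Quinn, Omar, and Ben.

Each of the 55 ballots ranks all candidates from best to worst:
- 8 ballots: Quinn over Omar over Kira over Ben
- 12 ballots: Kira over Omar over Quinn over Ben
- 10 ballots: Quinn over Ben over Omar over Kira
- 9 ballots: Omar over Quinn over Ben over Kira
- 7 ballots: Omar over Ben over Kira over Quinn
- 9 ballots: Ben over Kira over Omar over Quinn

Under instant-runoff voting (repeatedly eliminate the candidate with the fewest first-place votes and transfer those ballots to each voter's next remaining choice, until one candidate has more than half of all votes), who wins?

Round 1: Kira 12, Quinn 18, Omar 16, Ben 9. Ben eliminated.
Round 2: Kira 21, Quinn 18, Omar 16. Omar eliminated.
Round 3: Kira 28, Quinn 27. Kira has a majority (≥28).

Kira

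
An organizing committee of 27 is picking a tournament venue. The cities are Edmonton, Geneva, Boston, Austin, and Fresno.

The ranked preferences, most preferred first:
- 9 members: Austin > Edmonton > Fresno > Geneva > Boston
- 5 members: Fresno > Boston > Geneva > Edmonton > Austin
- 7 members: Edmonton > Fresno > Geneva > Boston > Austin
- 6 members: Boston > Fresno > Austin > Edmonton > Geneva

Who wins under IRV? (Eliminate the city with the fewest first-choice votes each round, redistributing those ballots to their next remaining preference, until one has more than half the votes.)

Boston

Round 1: Edmonton 7, Geneva 0, Boston 6, Austin 9, Fresno 5. Geneva eliminated.
Round 2: Edmonton 7, Boston 6, Austin 9, Fresno 5. Fresno eliminated.
Round 3: Edmonton 7, Boston 11, Austin 9. Edmonton eliminated.
Round 4: Boston 18, Austin 9. Boston has a majority (≥14).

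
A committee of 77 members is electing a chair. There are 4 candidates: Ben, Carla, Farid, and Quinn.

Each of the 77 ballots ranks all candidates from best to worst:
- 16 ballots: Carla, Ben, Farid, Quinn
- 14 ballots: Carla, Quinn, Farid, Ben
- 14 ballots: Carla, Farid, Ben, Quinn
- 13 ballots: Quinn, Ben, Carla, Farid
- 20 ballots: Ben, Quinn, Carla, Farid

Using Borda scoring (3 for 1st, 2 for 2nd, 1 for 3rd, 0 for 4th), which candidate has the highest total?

Carla

Ben: 16×2 + 14×0 + 14×1 + 13×2 + 20×3 = 132
Carla: 16×3 + 14×3 + 14×3 + 13×1 + 20×1 = 165
Farid: 16×1 + 14×1 + 14×2 + 13×0 + 20×0 = 58
Quinn: 16×0 + 14×2 + 14×0 + 13×3 + 20×2 = 107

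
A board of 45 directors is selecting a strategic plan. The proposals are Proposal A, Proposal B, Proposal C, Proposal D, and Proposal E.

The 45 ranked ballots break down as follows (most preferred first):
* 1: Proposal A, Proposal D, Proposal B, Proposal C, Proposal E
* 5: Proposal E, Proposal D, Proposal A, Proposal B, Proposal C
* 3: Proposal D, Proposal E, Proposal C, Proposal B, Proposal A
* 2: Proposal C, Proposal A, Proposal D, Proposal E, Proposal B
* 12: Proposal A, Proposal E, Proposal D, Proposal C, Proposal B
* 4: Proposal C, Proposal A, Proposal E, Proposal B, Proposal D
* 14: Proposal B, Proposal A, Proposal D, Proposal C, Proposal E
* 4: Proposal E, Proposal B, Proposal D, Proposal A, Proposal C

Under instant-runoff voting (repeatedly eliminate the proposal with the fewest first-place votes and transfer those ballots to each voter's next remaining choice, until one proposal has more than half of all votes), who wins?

Round 1: Proposal A 13, Proposal B 14, Proposal C 6, Proposal D 3, Proposal E 9. Proposal D eliminated.
Round 2: Proposal A 13, Proposal B 14, Proposal C 6, Proposal E 12. Proposal C eliminated.
Round 3: Proposal A 19, Proposal B 14, Proposal E 12. Proposal E eliminated.
Round 4: Proposal A 24, Proposal B 21. Proposal A has a majority (≥23).

Proposal A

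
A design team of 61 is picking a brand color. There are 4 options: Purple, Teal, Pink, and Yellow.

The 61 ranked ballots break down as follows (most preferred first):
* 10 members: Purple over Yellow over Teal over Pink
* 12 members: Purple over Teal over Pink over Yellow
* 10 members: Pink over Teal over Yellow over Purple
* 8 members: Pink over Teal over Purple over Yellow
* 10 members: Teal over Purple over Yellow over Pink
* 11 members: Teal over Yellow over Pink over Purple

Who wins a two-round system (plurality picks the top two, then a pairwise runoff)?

Round 1 first-place votes: Purple 22, Teal 21, Pink 18, Yellow 0. Purple and Teal advance.
Runoff: Purple is ranked above Teal on 22 ballots, Teal above Purple on 39.

Teal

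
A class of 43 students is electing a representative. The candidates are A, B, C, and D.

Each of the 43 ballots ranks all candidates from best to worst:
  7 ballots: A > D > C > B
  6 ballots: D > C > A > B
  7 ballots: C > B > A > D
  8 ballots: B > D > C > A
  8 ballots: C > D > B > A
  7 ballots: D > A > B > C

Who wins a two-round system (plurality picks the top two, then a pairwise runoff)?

D

Round 1 first-place votes: A 7, B 8, C 15, D 13. C and D advance.
Runoff: C is ranked above D on 15 ballots, D above C on 28.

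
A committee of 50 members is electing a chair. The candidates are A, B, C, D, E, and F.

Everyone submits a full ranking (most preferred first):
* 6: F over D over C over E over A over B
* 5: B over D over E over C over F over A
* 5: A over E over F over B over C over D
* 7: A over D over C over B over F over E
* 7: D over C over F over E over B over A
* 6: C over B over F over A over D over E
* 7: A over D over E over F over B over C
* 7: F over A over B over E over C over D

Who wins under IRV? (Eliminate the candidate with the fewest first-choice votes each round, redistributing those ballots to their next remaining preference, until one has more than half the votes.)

Round 1: A 19, B 5, C 6, D 7, E 0, F 13. E eliminated.
Round 2: A 19, B 5, C 6, D 7, F 13. B eliminated.
Round 3: A 19, C 6, D 12, F 13. C eliminated.
Round 4: A 19, D 12, F 19. D eliminated.
Round 5: A 19, F 31. F has a majority (≥26).

F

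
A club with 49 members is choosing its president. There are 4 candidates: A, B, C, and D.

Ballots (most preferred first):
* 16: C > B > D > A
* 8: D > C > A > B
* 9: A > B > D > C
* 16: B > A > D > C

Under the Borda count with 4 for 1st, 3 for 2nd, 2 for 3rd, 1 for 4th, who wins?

A: 16×1 + 8×2 + 9×4 + 16×3 = 116
B: 16×3 + 8×1 + 9×3 + 16×4 = 147
C: 16×4 + 8×3 + 9×1 + 16×1 = 113
D: 16×2 + 8×4 + 9×2 + 16×2 = 114

B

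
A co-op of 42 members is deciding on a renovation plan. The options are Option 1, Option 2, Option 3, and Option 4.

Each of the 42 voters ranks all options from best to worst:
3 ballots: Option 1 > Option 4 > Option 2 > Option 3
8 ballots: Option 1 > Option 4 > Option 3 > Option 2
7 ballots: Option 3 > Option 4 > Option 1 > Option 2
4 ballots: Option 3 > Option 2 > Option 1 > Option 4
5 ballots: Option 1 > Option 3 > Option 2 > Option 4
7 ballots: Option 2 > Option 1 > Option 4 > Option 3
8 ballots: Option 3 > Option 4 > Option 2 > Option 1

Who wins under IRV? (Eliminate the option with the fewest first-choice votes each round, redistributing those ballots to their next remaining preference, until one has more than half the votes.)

Round 1: Option 1 16, Option 2 7, Option 3 19, Option 4 0. Option 4 eliminated.
Round 2: Option 1 16, Option 2 7, Option 3 19. Option 2 eliminated.
Round 3: Option 1 23, Option 3 19. Option 1 has a majority (≥22).

Option 1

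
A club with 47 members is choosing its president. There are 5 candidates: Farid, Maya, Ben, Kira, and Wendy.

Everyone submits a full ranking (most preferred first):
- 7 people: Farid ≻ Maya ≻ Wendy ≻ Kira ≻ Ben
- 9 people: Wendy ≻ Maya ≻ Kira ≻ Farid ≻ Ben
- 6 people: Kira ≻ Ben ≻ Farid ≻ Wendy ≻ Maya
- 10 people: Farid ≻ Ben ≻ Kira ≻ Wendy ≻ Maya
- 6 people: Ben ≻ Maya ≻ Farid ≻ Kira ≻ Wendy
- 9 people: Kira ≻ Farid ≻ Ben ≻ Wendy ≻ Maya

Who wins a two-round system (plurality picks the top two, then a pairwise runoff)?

Kira

Round 1 first-place votes: Farid 17, Maya 0, Ben 6, Kira 15, Wendy 9. Farid and Kira advance.
Runoff: Farid is ranked above Kira on 23 ballots, Kira above Farid on 24.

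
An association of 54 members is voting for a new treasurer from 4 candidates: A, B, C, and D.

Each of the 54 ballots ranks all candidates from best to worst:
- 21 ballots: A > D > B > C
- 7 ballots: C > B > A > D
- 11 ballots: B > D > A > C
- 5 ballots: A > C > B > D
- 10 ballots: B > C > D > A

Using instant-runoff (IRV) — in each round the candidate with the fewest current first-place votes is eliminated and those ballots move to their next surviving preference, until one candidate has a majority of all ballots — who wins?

B

Round 1: A 26, B 21, C 7, D 0. D eliminated.
Round 2: A 26, B 21, C 7. C eliminated.
Round 3: A 26, B 28. B has a majority (≥28).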